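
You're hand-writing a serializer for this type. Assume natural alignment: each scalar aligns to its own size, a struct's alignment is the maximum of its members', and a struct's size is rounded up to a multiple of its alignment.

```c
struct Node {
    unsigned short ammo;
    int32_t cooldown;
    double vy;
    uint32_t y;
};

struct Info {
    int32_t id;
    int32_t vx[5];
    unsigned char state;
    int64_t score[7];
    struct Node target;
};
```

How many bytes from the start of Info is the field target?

88

Node: 0..2  ammo  (2B, 2-aligned); 2..4  -- padding (2B); 4..8  cooldown  (4B, 4-aligned); 8..16  vy  (8B, 8-aligned); 16..20  y  (4B, 4-aligned); 20..24  -- tail padding (4B); sizeof = 24, alignof = 8
0..4  id  (4B, 4-aligned)
4..24  vx  (20B, 4-aligned)
24..25  state  (1B, 1-aligned)
25..32  -- padding (7B)
32..88  score  (56B, 8-aligned)
88..112  target  (24B, 8-aligned)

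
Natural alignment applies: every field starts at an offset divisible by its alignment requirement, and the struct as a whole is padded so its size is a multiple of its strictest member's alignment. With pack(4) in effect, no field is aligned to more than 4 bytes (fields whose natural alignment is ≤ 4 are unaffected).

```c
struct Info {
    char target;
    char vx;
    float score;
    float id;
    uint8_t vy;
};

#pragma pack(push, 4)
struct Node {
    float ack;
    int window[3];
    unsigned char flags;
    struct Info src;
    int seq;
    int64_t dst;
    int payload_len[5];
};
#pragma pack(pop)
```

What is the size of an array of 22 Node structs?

Info: 0..1  target  (1B, 1-aligned); 1..2  vx  (1B, 1-aligned); 2..4  -- padding (2B); 4..8  score  (4B, 4-aligned); 8..12  id  (4B, 4-aligned); 12..13  vy  (1B, 1-aligned); 13..16  -- tail padding (3B); sizeof = 16, alignof = 4
0..4  ack  (4B, 4-aligned)
4..16  window  (12B, 4-aligned)
16..17  flags  (1B, 1-aligned)
17..20  -- padding (3B)
20..36  src  (16B, 4-aligned)
36..40  seq  (4B, 4-aligned)
40..48  dst  (8B, 4-aligned)
48..68  payload_len  (20B, 4-aligned)
sizeof = 68, alignof = 4
array of 22: 22 × 68 = 1496

1496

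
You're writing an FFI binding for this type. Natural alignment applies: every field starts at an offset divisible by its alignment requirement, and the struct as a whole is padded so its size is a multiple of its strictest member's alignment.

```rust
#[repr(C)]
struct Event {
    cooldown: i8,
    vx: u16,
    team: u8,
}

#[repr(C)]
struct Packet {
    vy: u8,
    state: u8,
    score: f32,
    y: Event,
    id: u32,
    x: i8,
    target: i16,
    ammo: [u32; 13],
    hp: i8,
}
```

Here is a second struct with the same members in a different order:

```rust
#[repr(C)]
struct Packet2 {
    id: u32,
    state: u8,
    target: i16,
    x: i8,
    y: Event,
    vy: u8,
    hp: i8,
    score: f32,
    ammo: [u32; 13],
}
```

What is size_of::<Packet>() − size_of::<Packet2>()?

Event: 0..1  cooldown  (1B, 1-aligned); 1..2  -- padding (1B); 2..4  vx  (2B, 2-aligned); 4..5  team  (1B, 1-aligned); 5..6  -- tail padding (1B); sizeof = 6, alignof = 2
0..1  vy  (1B, 1-aligned)
1..2  state  (1B, 1-aligned)
2..4  -- padding (2B)
4..8  score  (4B, 4-aligned)
8..14  y  (6B, 2-aligned)
14..16  -- padding (2B)
16..20  id  (4B, 4-aligned)
20..21  x  (1B, 1-aligned)
21..22  -- padding (1B)
22..24  target  (2B, 2-aligned)
24..76  ammo  (52B, 4-aligned)
76..77  hp  (1B, 1-aligned)
77..80  -- tail padding (3B)
sizeof = 80, alignof = 4
— Packet2 —
0..4  id  (4B, 4-aligned)
4..5  state  (1B, 1-aligned)
5..6  -- padding (1B)
6..8  target  (2B, 2-aligned)
8..9  x  (1B, 1-aligned)
9..10  -- padding (1B)
10..16  y  (6B, 2-aligned)
16..17  vy  (1B, 1-aligned)
17..18  hp  (1B, 1-aligned)
18..20  -- padding (2B)
20..24  score  (4B, 4-aligned)
24..76  ammo  (52B, 4-aligned)
sizeof = 76, alignof = 4
80 − 76 = 4

4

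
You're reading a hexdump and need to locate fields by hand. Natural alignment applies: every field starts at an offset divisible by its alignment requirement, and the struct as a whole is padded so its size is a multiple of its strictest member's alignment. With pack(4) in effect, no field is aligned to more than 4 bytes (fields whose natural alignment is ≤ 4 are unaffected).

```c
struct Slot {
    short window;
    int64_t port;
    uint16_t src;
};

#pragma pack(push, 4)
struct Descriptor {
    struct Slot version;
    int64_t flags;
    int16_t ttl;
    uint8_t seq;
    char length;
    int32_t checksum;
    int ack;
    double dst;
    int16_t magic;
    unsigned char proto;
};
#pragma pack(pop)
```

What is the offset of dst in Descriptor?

44

Slot: @0: window [2B, align 2] → 2; +6 pad (align 8); @8: port [8B, align 8] → 16; @16: src [2B, align 2] → 18; +6 tail pad (align 8); size 24, align 8
@0: version [24B, align 4] → 24
@24: flags [8B, align 4] → 32
@32: ttl [2B, align 2] → 34
@34: seq [1B, align 1] → 35
@35: length [1B, align 1] → 36
@36: checksum [4B, align 4] → 40
@40: ack [4B, align 4] → 44
@44: dst [8B, align 4] → 52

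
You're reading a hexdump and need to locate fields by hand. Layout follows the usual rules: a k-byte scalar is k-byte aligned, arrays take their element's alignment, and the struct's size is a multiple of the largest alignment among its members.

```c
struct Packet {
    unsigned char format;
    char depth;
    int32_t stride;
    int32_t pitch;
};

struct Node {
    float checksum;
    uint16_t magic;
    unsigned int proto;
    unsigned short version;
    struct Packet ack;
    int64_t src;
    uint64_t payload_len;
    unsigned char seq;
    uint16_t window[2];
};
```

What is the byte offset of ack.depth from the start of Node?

Packet: @0: format [1B, align 1] → 1; @1: depth [1B, align 1] → 2; +2 pad (align 4); @4: stride [4B, align 4] → 8; @8: pitch [4B, align 4] → 12; size 12, align 4
@0: checksum [4B, align 4] → 4
@4: magic [2B, align 2] → 6
+2 pad (align 4)
@8: proto [4B, align 4] → 12
@12: version [2B, align 2] → 14
+2 pad (align 4)
@16: ack [12B, align 4] → 28
within Packet: depth at 1
16 + 1 = 17

17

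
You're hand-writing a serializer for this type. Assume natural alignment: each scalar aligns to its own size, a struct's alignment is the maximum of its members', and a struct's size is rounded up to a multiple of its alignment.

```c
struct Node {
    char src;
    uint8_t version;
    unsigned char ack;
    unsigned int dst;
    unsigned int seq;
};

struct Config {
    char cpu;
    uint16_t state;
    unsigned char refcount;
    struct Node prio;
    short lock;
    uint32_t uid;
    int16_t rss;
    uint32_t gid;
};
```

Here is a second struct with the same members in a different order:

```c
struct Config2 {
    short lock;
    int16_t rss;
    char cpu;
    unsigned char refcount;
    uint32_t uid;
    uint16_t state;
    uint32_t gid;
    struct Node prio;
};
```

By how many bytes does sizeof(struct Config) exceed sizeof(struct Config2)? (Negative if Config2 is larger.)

Node: src at 0 (size 1, align 1) → ends 1; version at 1 (size 1, align 1) → ends 2; ack at 2 (size 1, align 1) → ends 3; pad 1 to align 4 for dst; dst at 4 (size 4, align 4) → ends 8; seq at 8 (size 4, align 4) → ends 12; total 12 bytes, alignment 4
cpu at 0 (size 1, align 1) → ends 1
pad 1 to align 2 for state
state at 2 (size 2, align 2) → ends 4
refcount at 4 (size 1, align 1) → ends 5
pad 3 to align 4 for prio
prio at 8 (size 12, align 4) → ends 20
lock at 20 (size 2, align 2) → ends 22
pad 2 to align 4 for uid
uid at 24 (size 4, align 4) → ends 28
rss at 28 (size 2, align 2) → ends 30
pad 2 to align 4 for gid
gid at 32 (size 4, align 4) → ends 36
total 36 bytes, alignment 4
— Config2 —
lock at 0 (size 2, align 2) → ends 2
rss at 2 (size 2, align 2) → ends 4
cpu at 4 (size 1, align 1) → ends 5
refcount at 5 (size 1, align 1) → ends 6
pad 2 to align 4 for uid
uid at 8 (size 4, align 4) → ends 12
state at 12 (size 2, align 2) → ends 14
pad 2 to align 4 for gid
gid at 16 (size 4, align 4) → ends 20
prio at 20 (size 12, align 4) → ends 32
total 32 bytes, alignment 4
36 − 32 = 4

4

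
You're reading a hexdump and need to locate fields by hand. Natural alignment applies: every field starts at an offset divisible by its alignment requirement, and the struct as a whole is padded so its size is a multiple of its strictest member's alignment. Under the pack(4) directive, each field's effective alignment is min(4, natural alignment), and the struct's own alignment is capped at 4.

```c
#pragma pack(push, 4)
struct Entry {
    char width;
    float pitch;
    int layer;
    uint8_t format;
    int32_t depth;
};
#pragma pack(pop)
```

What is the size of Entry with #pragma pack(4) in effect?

20

@0: width [1B, align 1] → 1
+3 pad (align 4)
@4: pitch [4B, align 4] → 8
@8: layer [4B, align 4] → 12
@12: format [1B, align 1] → 13
+3 pad (align 4)
@16: depth [4B, align 4] → 20
size 20, align 4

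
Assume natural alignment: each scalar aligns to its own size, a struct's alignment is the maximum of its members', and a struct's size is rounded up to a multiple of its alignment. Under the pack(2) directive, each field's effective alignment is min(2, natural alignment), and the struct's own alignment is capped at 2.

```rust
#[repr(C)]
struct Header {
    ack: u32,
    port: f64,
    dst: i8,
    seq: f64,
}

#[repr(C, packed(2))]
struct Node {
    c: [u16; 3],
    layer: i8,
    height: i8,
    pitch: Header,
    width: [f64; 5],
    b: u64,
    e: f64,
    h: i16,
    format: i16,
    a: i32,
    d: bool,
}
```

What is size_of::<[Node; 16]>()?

Header: @0: ack [4B, align 4] → 4; +4 pad (align 8); @8: port [8B, align 8] → 16; @16: dst [1B, align 1] → 17; +7 pad (align 8); @24: seq [8B, align 8] → 32; size 32, align 8
@0: c [6B, align 2] → 6
@6: layer [1B, align 1] → 7
@7: height [1B, align 1] → 8
@8: pitch [32B, align 2] → 40
@40: width [40B, align 2] → 80
@80: b [8B, align 2] → 88
@88: e [8B, align 2] → 96
@96: h [2B, align 2] → 98
@98: format [2B, align 2] → 100
@100: a [4B, align 2] → 104
@104: d [1B, align 1] → 105
+1 tail pad (align 2)
size 106, align 2
array of 16: 16 × 106 = 1696

1696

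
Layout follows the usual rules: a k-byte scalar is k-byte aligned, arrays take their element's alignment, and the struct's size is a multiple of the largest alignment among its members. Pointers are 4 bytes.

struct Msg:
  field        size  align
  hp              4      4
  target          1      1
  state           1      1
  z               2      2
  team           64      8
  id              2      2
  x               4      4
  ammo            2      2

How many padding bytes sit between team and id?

0

@0: hp [4B, align 4] → 4
@4: target [1B, align 1] → 5
@5: state [1B, align 1] → 6
@6: z [2B, align 2] → 8
@8: team [64B, align 8] → 72
@72: id [2B, align 2] → 74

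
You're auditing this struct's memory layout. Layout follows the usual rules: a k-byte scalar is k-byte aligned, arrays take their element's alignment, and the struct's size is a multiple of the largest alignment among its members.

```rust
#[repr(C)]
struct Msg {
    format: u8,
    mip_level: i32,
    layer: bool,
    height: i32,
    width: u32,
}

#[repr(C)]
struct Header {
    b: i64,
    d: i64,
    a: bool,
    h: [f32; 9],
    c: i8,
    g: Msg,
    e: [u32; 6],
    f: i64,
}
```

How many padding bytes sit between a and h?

Msg: format at 0 (size 1, align 1) → ends 1; pad 3 to align 4 for mip_level; mip_level at 4 (size 4, align 4) → ends 8; layer at 8 (size 1, align 1) → ends 9; pad 3 to align 4 for height; height at 12 (size 4, align 4) → ends 16; width at 16 (size 4, align 4) → ends 20; total 20 bytes, alignment 4
b at 0 (size 8, align 8) → ends 8
d at 8 (size 8, align 8) → ends 16
a at 16 (size 1, align 1) → ends 17
pad 3 to align 4 for h
h at 20 (size 36, align 4) → ends 56

3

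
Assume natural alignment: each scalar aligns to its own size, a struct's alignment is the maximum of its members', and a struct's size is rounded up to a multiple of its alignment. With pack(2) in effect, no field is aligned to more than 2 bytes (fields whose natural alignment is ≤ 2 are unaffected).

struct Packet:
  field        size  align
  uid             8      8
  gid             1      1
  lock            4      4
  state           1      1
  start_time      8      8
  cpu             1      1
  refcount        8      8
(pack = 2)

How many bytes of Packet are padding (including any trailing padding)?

uid at 0 (size 8, align 2) → ends 8
gid at 8 (size 1, align 1) → ends 9
pad 1 to align 2 for lock
lock at 10 (size 4, align 2) → ends 14
state at 14 (size 1, align 1) → ends 15
pad 1 to align 2 for start_time
start_time at 16 (size 8, align 2) → ends 24
cpu at 24 (size 1, align 1) → ends 25
pad 1 to align 2 for refcount
refcount at 26 (size 8, align 2) → ends 34
total 34 bytes, alignment 2
data bytes 31, size 34 → padding 3

3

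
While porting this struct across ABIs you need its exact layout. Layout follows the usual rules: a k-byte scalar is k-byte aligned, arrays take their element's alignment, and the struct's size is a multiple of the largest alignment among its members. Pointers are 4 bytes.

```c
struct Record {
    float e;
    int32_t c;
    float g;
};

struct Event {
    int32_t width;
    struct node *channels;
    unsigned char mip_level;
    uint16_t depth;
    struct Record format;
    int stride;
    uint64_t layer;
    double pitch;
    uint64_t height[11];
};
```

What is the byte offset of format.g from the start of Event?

Record: 0..4  e  (4B, 4-aligned); 4..8  c  (4B, 4-aligned); 8..12  g  (4B, 4-aligned); sizeof = 12, alignof = 4
0..4  width  (4B, 4-aligned)
4..8  channels  (4B, 4-aligned)
8..9  mip_level  (1B, 1-aligned)
9..10  -- padding (1B)
10..12  depth  (2B, 2-aligned)
12..24  format  (12B, 4-aligned)
within Record: g at 8
12 + 8 = 20

20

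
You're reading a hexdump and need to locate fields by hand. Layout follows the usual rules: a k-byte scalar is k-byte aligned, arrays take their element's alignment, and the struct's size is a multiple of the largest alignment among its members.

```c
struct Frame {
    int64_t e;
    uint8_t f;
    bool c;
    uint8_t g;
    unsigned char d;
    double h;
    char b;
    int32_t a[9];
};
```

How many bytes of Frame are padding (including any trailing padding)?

0..8  e  (8B, 8-aligned)
8..9  f  (1B, 1-aligned)
9..10  c  (1B, 1-aligned)
10..11  g  (1B, 1-aligned)
11..12  d  (1B, 1-aligned)
12..16  -- padding (4B)
16..24  h  (8B, 8-aligned)
24..25  b  (1B, 1-aligned)
25..28  -- padding (3B)
28..64  a  (36B, 4-aligned)
sizeof = 64, alignof = 8
data bytes 57, size 64 → padding 7

7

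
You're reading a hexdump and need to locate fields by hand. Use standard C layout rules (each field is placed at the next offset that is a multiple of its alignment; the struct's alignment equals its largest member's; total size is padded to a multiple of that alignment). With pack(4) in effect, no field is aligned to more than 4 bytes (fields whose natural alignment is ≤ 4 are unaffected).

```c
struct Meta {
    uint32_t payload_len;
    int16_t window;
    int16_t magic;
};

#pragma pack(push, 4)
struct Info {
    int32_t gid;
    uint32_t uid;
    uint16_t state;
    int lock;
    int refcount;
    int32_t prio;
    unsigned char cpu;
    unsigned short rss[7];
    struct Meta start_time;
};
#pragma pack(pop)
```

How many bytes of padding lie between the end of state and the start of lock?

Meta: payload_len at 0 (size 4, align 4) → ends 4; window at 4 (size 2, align 2) → ends 6; magic at 6 (size 2, align 2) → ends 8; total 8 bytes, alignment 4
gid at 0 (size 4, align 4) → ends 4
uid at 4 (size 4, align 4) → ends 8
state at 8 (size 2, align 2) → ends 10
pad 2 to align 4 for lock
lock at 12 (size 4, align 4) → ends 16

2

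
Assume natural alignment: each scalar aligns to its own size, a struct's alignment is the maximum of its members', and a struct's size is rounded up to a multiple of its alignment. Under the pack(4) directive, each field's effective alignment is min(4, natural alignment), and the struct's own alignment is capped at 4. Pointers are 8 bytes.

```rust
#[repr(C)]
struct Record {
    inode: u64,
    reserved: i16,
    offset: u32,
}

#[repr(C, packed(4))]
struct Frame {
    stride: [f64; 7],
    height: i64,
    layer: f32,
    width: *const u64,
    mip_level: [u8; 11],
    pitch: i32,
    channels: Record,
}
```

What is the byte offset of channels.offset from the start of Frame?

104

Record: @0: inode [8B, align 8] → 8; @8: reserved [2B, align 2] → 10; +2 pad (align 4); @12: offset [4B, align 4] → 16; size 16, align 8
@0: stride [56B, align 4] → 56
@56: height [8B, align 4] → 64
@64: layer [4B, align 4] → 68
@68: width [8B, align 4] → 76
@76: mip_level [11B, align 1] → 87
+1 pad (align 4)
@88: pitch [4B, align 4] → 92
@92: channels [16B, align 4] → 108
within Record: offset at 12
92 + 12 = 104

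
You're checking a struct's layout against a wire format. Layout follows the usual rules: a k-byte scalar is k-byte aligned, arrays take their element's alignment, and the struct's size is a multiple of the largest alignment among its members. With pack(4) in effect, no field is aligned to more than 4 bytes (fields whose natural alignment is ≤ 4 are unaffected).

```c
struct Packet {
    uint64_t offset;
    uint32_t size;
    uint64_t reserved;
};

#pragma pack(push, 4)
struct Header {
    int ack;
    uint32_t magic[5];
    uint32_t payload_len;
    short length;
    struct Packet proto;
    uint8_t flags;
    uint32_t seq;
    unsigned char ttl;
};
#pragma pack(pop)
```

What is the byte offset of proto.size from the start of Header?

Packet: @0: offset [8B, align 8] → 8; @8: size [4B, align 4] → 12; +4 pad (align 8); @16: reserved [8B, align 8] → 24; size 24, align 8
@0: ack [4B, align 4] → 4
@4: magic [20B, align 4] → 24
@24: payload_len [4B, align 4] → 28
@28: length [2B, align 2] → 30
+2 pad (align 4)
@32: proto [24B, align 4] → 56
within Packet: size at 8
32 + 8 = 40

40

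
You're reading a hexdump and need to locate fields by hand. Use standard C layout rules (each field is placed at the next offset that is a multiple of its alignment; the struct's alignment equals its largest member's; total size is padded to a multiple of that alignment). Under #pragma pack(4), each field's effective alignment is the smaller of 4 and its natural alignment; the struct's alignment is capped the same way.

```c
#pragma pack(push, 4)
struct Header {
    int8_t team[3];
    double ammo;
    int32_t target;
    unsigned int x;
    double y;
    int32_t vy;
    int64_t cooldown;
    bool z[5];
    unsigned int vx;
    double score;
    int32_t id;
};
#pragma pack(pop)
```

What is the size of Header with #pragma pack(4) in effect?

64

0..3  team  (3B, 1-aligned)
3..4  -- padding (1B)
4..12  ammo  (8B, 4-aligned)
12..16  target  (4B, 4-aligned)
16..20  x  (4B, 4-aligned)
20..28  y  (8B, 4-aligned)
28..32  vy  (4B, 4-aligned)
32..40  cooldown  (8B, 4-aligned)
40..45  z  (5B, 1-aligned)
45..48  -- padding (3B)
48..52  vx  (4B, 4-aligned)
52..60  score  (8B, 4-aligned)
60..64  id  (4B, 4-aligned)
sizeof = 64, alignof = 4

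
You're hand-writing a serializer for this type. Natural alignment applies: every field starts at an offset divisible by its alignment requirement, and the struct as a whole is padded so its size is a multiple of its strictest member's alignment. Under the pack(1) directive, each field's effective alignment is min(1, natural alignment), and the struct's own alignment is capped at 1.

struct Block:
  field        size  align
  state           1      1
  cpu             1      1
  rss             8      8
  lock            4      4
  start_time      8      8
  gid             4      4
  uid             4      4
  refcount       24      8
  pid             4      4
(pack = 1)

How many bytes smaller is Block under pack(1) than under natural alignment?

natural layout:
  0..1  state  (1B, 1-aligned)
  1..2  cpu  (1B, 1-aligned)
  2..8  -- padding (6B)
  8..16  rss  (8B, 8-aligned)
  16..20  lock  (4B, 4-aligned)
  20..24  -- padding (4B)
  24..32  start_time  (8B, 8-aligned)
  32..36  gid  (4B, 4-aligned)
  36..40  uid  (4B, 4-aligned)
  40..64  refcount  (24B, 8-aligned)
  64..68  pid  (4B, 4-aligned)
  68..72  -- tail padding (4B)
  sizeof = 72, alignof = 8
packed(1) layout:
  0..1  state  (1B, 1-aligned)
  1..2  cpu  (1B, 1-aligned)
  2..10  rss  (8B, 1-aligned)
  10..14  lock  (4B, 1-aligned)
  14..22  start_time  (8B, 1-aligned)
  22..26  gid  (4B, 1-aligned)
  26..30  uid  (4B, 1-aligned)
  30..54  refcount  (24B, 1-aligned)
  54..58  pid  (4B, 1-aligned)
  sizeof = 58, alignof = 1
72 − 58 = 14

14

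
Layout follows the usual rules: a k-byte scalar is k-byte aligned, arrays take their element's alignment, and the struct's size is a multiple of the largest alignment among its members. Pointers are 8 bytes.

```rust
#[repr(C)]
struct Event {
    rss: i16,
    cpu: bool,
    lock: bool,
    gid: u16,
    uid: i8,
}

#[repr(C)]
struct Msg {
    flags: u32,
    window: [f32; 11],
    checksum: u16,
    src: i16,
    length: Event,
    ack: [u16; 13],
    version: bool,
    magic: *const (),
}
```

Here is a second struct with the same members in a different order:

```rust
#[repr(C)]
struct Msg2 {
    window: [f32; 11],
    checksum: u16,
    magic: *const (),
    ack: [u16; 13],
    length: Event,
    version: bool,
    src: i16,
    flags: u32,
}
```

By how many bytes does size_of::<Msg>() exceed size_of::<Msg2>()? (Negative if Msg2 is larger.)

-8

Event: 0..2  rss  (2B, 2-aligned); 2..3  cpu  (1B, 1-aligned); 3..4  lock  (1B, 1-aligned); 4..6  gid  (2B, 2-aligned); 6..7  uid  (1B, 1-aligned); 7..8  -- tail padding (1B); sizeof = 8, alignof = 2
0..4  flags  (4B, 4-aligned)
4..48  window  (44B, 4-aligned)
48..50  checksum  (2B, 2-aligned)
50..52  src  (2B, 2-aligned)
52..60  length  (8B, 2-aligned)
60..86  ack  (26B, 2-aligned)
86..87  version  (1B, 1-aligned)
87..88  -- padding (1B)
88..96  magic  (8B, 8-aligned)
sizeof = 96, alignof = 8
— Msg2 —
0..44  window  (44B, 4-aligned)
44..46  checksum  (2B, 2-aligned)
46..48  -- padding (2B)
48..56  magic  (8B, 8-aligned)
56..82  ack  (26B, 2-aligned)
82..90  length  (8B, 2-aligned)
90..91  version  (1B, 1-aligned)
91..92  -- padding (1B)
92..94  src  (2B, 2-aligned)
94..96  -- padding (2B)
96..100  flags  (4B, 4-aligned)
100..104  -- tail padding (4B)
sizeof = 104, alignof = 8
96 − 104 = -8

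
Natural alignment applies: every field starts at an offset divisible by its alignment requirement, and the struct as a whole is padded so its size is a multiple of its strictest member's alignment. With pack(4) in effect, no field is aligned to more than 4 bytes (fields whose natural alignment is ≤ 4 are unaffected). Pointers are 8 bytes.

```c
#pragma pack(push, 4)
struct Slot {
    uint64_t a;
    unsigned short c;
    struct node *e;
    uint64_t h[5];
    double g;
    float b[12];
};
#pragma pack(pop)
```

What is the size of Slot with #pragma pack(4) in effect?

116

0..8  a  (8B, 4-aligned)
8..10  c  (2B, 2-aligned)
10..12  -- padding (2B)
12..20  e  (8B, 4-aligned)
20..60  h  (40B, 4-aligned)
60..68  g  (8B, 4-aligned)
68..116  b  (48B, 4-aligned)
sizeof = 116, alignof = 4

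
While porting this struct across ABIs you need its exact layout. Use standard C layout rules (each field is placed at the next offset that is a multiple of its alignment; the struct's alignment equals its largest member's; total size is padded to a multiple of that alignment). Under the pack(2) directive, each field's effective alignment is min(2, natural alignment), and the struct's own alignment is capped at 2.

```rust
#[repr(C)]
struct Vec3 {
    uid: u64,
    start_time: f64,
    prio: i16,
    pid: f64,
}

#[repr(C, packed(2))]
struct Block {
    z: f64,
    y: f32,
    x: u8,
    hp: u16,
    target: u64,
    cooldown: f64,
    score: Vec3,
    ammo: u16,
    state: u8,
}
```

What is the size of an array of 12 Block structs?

816

Vec3: @0: uid [8B, align 8] → 8; @8: start_time [8B, align 8] → 16; @16: prio [2B, align 2] → 18; +6 pad (align 8); @24: pid [8B, align 8] → 32; size 32, align 8
@0: z [8B, align 2] → 8
@8: y [4B, align 2] → 12
@12: x [1B, align 1] → 13
+1 pad (align 2)
@14: hp [2B, align 2] → 16
@16: target [8B, align 2] → 24
@24: cooldown [8B, align 2] → 32
@32: score [32B, align 2] → 64
@64: ammo [2B, align 2] → 66
@66: state [1B, align 1] → 67
+1 tail pad (align 2)
size 68, align 2
array of 12: 12 × 68 = 816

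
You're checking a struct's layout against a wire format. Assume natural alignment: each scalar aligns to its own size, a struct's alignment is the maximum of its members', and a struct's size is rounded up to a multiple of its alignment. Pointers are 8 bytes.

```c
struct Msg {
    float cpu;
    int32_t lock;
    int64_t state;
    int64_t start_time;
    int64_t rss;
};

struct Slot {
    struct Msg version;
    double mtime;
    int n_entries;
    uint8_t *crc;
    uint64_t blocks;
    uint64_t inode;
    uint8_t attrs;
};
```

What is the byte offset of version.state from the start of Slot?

8

Msg: cpu at 0 (size 4, align 4) → ends 4; lock at 4 (size 4, align 4) → ends 8; state at 8 (size 8, align 8) → ends 16; start_time at 16 (size 8, align 8) → ends 24; rss at 24 (size 8, align 8) → ends 32; total 32 bytes, alignment 8
version at 0 (size 32, align 8) → ends 32
within Msg: state at 8
0 + 8 = 8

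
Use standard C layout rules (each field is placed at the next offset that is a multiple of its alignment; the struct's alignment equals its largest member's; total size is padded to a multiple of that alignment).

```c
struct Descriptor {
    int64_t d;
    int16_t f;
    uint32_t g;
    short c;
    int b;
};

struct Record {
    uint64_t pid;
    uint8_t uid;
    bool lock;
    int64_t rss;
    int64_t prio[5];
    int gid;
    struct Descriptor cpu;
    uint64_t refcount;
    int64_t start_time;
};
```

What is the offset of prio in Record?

Descriptor: @0: d [8B, align 8] → 8; @8: f [2B, align 2] → 10; +2 pad (align 4); @12: g [4B, align 4] → 16; @16: c [2B, align 2] → 18; +2 pad (align 4); @20: b [4B, align 4] → 24; size 24, align 8
@0: pid [8B, align 8] → 8
@8: uid [1B, align 1] → 9
@9: lock [1B, align 1] → 10
+6 pad (align 8)
@16: rss [8B, align 8] → 24
@24: prio [40B, align 8] → 64

24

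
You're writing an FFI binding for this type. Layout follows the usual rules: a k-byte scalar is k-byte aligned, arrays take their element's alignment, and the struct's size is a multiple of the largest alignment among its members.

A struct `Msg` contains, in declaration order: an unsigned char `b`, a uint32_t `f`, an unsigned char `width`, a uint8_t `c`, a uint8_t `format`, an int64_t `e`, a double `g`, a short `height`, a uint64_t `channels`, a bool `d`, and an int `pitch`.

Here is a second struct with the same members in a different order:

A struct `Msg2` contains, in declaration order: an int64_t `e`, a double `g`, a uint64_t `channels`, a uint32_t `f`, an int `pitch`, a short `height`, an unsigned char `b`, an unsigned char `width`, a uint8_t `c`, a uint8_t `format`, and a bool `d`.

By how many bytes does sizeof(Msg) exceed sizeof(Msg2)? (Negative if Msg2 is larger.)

16

b at 0 (size 1, align 1) → ends 1
pad 3 to align 4 for f
f at 4 (size 4, align 4) → ends 8
width at 8 (size 1, align 1) → ends 9
c at 9 (size 1, align 1) → ends 10
format at 10 (size 1, align 1) → ends 11
pad 5 to align 8 for e
e at 16 (size 8, align 8) → ends 24
g at 24 (size 8, align 8) → ends 32
height at 32 (size 2, align 2) → ends 34
pad 6 to align 8 for channels
channels at 40 (size 8, align 8) → ends 48
d at 48 (size 1, align 1) → ends 49
pad 3 to align 4 for pitch
pitch at 52 (size 4, align 4) → ends 56
total 56 bytes, alignment 8
— Msg2 —
e at 0 (size 8, align 8) → ends 8
g at 8 (size 8, align 8) → ends 16
channels at 16 (size 8, align 8) → ends 24
f at 24 (size 4, align 4) → ends 28
pitch at 28 (size 4, align 4) → ends 32
height at 32 (size 2, align 2) → ends 34
b at 34 (size 1, align 1) → ends 35
width at 35 (size 1, align 1) → ends 36
c at 36 (size 1, align 1) → ends 37
format at 37 (size 1, align 1) → ends 38
d at 38 (size 1, align 1) → ends 39
tail pad 1 to reach multiple of 8
total 40 bytes, alignment 8
56 − 40 = 16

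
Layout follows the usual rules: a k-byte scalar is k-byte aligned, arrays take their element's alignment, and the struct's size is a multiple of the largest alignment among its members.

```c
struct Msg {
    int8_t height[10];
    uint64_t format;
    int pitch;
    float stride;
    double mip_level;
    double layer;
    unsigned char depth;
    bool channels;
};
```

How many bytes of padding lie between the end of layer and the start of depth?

0

@0: height [10B, align 1] → 10
+6 pad (align 8)
@16: format [8B, align 8] → 24
@24: pitch [4B, align 4] → 28
@28: stride [4B, align 4] → 32
@32: mip_level [8B, align 8] → 40
@40: layer [8B, align 8] → 48
@48: depth [1B, align 1] → 49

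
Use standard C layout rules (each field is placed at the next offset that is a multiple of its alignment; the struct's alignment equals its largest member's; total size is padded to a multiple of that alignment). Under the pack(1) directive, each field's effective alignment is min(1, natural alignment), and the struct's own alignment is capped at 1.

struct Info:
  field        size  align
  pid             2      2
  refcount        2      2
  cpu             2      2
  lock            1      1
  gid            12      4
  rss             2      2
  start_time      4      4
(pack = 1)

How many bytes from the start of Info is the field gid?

0..2  pid  (2B, 1-aligned)
2..4  refcount  (2B, 1-aligned)
4..6  cpu  (2B, 1-aligned)
6..7  lock  (1B, 1-aligned)
7..19  gid  (12B, 1-aligned)

7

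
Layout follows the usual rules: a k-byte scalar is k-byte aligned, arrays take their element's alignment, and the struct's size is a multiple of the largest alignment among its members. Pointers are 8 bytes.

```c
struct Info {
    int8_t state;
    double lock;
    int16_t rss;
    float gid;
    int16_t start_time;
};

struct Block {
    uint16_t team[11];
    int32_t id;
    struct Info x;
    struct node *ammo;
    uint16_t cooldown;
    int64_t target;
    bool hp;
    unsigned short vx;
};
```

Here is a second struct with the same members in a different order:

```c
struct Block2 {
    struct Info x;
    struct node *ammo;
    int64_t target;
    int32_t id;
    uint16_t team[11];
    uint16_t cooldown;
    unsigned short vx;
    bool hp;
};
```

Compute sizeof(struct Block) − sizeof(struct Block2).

16

Info: @0: state [1B, align 1] → 1; +7 pad (align 8); @8: lock [8B, align 8] → 16; @16: rss [2B, align 2] → 18; +2 pad (align 4); @20: gid [4B, align 4] → 24; @24: start_time [2B, align 2] → 26; +6 tail pad (align 8); size 32, align 8
@0: team [22B, align 2] → 22
+2 pad (align 4)
@24: id [4B, align 4] → 28
+4 pad (align 8)
@32: x [32B, align 8] → 64
@64: ammo [8B, align 8] → 72
@72: cooldown [2B, align 2] → 74
+6 pad (align 8)
@80: target [8B, align 8] → 88
@88: hp [1B, align 1] → 89
+1 pad (align 2)
@90: vx [2B, align 2] → 92
+4 tail pad (align 8)
size 96, align 8
— Block2 —
@0: x [32B, align 8] → 32
@32: ammo [8B, align 8] → 40
@40: target [8B, align 8] → 48
@48: id [4B, align 4] → 52
@52: team [22B, align 2] → 74
@74: cooldown [2B, align 2] → 76
@76: vx [2B, align 2] → 78
@78: hp [1B, align 1] → 79
+1 tail pad (align 8)
size 80, align 8
96 − 80 = 16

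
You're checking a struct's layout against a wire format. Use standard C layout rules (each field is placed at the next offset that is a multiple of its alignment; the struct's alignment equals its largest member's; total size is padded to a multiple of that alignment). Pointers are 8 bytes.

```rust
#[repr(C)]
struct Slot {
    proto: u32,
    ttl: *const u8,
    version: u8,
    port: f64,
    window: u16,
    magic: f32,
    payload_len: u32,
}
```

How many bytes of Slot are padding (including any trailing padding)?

17

@0: proto [4B, align 4] → 4
+4 pad (align 8)
@8: ttl [8B, align 8] → 16
@16: version [1B, align 1] → 17
+7 pad (align 8)
@24: port [8B, align 8] → 32
@32: window [2B, align 2] → 34
+2 pad (align 4)
@36: magic [4B, align 4] → 40
@40: payload_len [4B, align 4] → 44
+4 tail pad (align 8)
size 48, align 8
data bytes 31, size 48 → padding 17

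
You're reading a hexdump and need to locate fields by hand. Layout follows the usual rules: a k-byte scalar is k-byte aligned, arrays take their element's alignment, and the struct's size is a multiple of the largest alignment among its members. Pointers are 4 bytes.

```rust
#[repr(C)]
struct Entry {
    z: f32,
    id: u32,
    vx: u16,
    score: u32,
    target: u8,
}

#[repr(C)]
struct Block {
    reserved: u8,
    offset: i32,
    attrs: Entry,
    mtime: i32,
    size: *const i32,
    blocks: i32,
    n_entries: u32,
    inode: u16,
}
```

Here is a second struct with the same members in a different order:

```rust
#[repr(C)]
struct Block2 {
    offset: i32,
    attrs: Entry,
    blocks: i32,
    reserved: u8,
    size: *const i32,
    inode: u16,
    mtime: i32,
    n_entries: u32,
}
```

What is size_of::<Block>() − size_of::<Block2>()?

0

Entry: 0..4  z  (4B, 4-aligned); 4..8  id  (4B, 4-aligned); 8..10  vx  (2B, 2-aligned); 10..12  -- padding (2B); 12..16  score  (4B, 4-aligned); 16..17  target  (1B, 1-aligned); 17..20  -- tail padding (3B); sizeof = 20, alignof = 4
0..1  reserved  (1B, 1-aligned)
1..4  -- padding (3B)
4..8  offset  (4B, 4-aligned)
8..28  attrs  (20B, 4-aligned)
28..32  mtime  (4B, 4-aligned)
32..36  size  (4B, 4-aligned)
36..40  blocks  (4B, 4-aligned)
40..44  n_entries  (4B, 4-aligned)
44..46  inode  (2B, 2-aligned)
46..48  -- tail padding (2B)
sizeof = 48, alignof = 4
— Block2 —
0..4  offset  (4B, 4-aligned)
4..24  attrs  (20B, 4-aligned)
24..28  blocks  (4B, 4-aligned)
28..29  reserved  (1B, 1-aligned)
29..32  -- padding (3B)
32..36  size  (4B, 4-aligned)
36..38  inode  (2B, 2-aligned)
38..40  -- padding (2B)
40..44  mtime  (4B, 4-aligned)
44..48  n_entries  (4B, 4-aligned)
sizeof = 48, alignof = 4
48 − 48 = 0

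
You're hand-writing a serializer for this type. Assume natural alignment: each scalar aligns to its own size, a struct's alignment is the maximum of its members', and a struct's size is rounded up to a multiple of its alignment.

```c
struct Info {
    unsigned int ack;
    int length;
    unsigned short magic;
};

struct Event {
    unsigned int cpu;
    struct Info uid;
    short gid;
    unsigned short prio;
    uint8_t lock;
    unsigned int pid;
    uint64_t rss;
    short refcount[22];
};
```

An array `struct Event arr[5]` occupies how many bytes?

440

Info: 0..4  ack  (4B, 4-aligned); 4..8  length  (4B, 4-aligned); 8..10  magic  (2B, 2-aligned); 10..12  -- tail padding (2B); sizeof = 12, alignof = 4
0..4  cpu  (4B, 4-aligned)
4..16  uid  (12B, 4-aligned)
16..18  gid  (2B, 2-aligned)
18..20  prio  (2B, 2-aligned)
20..21  lock  (1B, 1-aligned)
21..24  -- padding (3B)
24..28  pid  (4B, 4-aligned)
28..32  -- padding (4B)
32..40  rss  (8B, 8-aligned)
40..84  refcount  (44B, 2-aligned)
84..88  -- tail padding (4B)
sizeof = 88, alignof = 8
array of 5: 5 × 88 = 440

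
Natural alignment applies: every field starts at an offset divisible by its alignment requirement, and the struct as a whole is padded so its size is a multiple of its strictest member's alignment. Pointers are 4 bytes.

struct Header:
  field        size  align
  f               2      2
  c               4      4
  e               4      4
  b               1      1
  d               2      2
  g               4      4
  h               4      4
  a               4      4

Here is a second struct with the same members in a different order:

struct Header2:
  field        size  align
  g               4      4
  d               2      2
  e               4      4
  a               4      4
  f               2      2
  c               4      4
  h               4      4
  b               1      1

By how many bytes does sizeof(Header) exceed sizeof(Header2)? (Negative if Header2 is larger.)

-4

f at 0 (size 2, align 2) → ends 2
pad 2 to align 4 for c
c at 4 (size 4, align 4) → ends 8
e at 8 (size 4, align 4) → ends 12
b at 12 (size 1, align 1) → ends 13
pad 1 to align 2 for d
d at 14 (size 2, align 2) → ends 16
g at 16 (size 4, align 4) → ends 20
h at 20 (size 4, align 4) → ends 24
a at 24 (size 4, align 4) → ends 28
total 28 bytes, alignment 4
— Header2 —
g at 0 (size 4, align 4) → ends 4
d at 4 (size 2, align 2) → ends 6
pad 2 to align 4 for e
e at 8 (size 4, align 4) → ends 12
a at 12 (size 4, align 4) → ends 16
f at 16 (size 2, align 2) → ends 18
pad 2 to align 4 for c
c at 20 (size 4, align 4) → ends 24
h at 24 (size 4, align 4) → ends 28
b at 28 (size 1, align 1) → ends 29
tail pad 3 to reach multiple of 4
total 32 bytes, alignment 4
28 − 32 = -4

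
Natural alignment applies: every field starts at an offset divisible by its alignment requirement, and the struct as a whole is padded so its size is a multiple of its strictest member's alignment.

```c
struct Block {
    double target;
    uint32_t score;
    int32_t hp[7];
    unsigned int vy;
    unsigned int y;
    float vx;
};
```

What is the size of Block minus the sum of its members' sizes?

4

0..8  target  (8B, 8-aligned)
8..12  score  (4B, 4-aligned)
12..40  hp  (28B, 4-aligned)
40..44  vy  (4B, 4-aligned)
44..48  y  (4B, 4-aligned)
48..52  vx  (4B, 4-aligned)
52..56  -- tail padding (4B)
sizeof = 56, alignof = 8
data bytes 52, size 56 → padding 4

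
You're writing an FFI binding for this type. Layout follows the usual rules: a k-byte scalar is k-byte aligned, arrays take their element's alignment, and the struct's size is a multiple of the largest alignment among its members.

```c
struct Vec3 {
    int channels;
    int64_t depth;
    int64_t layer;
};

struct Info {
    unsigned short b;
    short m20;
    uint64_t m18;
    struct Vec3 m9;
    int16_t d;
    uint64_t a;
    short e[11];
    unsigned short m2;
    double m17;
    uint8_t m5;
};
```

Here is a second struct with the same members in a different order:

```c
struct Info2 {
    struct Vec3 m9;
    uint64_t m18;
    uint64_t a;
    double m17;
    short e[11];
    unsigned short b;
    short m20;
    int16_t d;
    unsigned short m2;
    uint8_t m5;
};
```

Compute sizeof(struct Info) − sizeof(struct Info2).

16

Vec3: 0..4  channels  (4B, 4-aligned); 4..8  -- padding (4B); 8..16  depth  (8B, 8-aligned); 16..24  layer  (8B, 8-aligned); sizeof = 24, alignof = 8
0..2  b  (2B, 2-aligned)
2..4  m20  (2B, 2-aligned)
4..8  -- padding (4B)
8..16  m18  (8B, 8-aligned)
16..40  m9  (24B, 8-aligned)
40..42  d  (2B, 2-aligned)
42..48  -- padding (6B)
48..56  a  (8B, 8-aligned)
56..78  e  (22B, 2-aligned)
78..80  m2  (2B, 2-aligned)
80..88  m17  (8B, 8-aligned)
88..89  m5  (1B, 1-aligned)
89..96  -- tail padding (7B)
sizeof = 96, alignof = 8
— Info2 —
0..24  m9  (24B, 8-aligned)
24..32  m18  (8B, 8-aligned)
32..40  a  (8B, 8-aligned)
40..48  m17  (8B, 8-aligned)
48..70  e  (22B, 2-aligned)
70..72  b  (2B, 2-aligned)
72..74  m20  (2B, 2-aligned)
74..76  d  (2B, 2-aligned)
76..78  m2  (2B, 2-aligned)
78..79  m5  (1B, 1-aligned)
79..80  -- tail padding (1B)
sizeof = 80, alignof = 8
96 − 80 = 16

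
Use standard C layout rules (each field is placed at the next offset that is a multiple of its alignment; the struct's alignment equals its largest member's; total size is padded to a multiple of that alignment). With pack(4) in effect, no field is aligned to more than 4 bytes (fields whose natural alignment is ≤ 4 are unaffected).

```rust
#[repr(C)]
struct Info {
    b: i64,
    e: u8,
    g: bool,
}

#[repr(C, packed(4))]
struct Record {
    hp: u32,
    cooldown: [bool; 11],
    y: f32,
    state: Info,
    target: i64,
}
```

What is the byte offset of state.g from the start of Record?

29

Info: @0: b [8B, align 8] → 8; @8: e [1B, align 1] → 9; @9: g [1B, align 1] → 10; +6 tail pad (align 8); size 16, align 8
@0: hp [4B, align 4] → 4
@4: cooldown [11B, align 1] → 15
+1 pad (align 4)
@16: y [4B, align 4] → 20
@20: state [16B, align 4] → 36
within Info: g at 9
20 + 9 = 29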